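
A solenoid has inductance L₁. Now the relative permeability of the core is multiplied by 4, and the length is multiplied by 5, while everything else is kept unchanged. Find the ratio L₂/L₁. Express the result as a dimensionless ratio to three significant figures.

For a solenoid, L ∝ μᵣN²A/ℓ.
L₂/L₁ = (4) × (5)^-1 = 0.800.

L₂/L₁ = 0.800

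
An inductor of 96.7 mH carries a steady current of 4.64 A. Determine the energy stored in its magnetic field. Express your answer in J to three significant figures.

Stored magnetic energy: U = ½LI².
U = ½(9.670×10^-2 H)(4.64 A)² = 1.041 J.

U ≈ 1.04 J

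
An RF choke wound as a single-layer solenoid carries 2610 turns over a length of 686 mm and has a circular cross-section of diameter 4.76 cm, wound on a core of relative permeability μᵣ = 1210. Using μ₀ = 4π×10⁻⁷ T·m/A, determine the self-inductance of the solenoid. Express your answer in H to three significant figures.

A = π(d/2)² = π(2.380×10^-2 m)² = 1.780×10^-3 m².
For a long solenoid, L = μ₀μᵣN²A/ℓ.
L = (4π×10⁻⁷)(1210)(2610)²(1.780×10^-3)/(0.686 m) = 26.87 H.

L ≈ 26.9 H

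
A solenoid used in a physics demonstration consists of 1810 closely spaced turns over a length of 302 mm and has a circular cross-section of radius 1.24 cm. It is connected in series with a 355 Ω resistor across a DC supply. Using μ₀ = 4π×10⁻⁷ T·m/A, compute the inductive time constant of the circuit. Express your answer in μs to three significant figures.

A = πr² = π(1.240×10^-2 m)² = 4.831×10^-4 m².
L = μ₀N²A/ℓ = (4π×10⁻⁷)(1810)²(4.831×10^-4)/(0.302) = 6.58496×10^-3 H.
τ = L/R = (6.58496×10^-3)/(355) = 1.8549×10^-5 s.

τ ≈ 18.5 μs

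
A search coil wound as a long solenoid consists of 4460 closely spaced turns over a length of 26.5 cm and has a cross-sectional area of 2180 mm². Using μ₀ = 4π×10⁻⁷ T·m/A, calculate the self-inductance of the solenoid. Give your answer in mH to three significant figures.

L ≈ 206 mH

A = 2180 mm² = 2.180×10^-3 m².
For a long solenoid, L = μ₀N²A/ℓ.
L = (4π×10⁻⁷)(4460)²(2.180×10^-3)/(0.265 m) = 0.2056 H.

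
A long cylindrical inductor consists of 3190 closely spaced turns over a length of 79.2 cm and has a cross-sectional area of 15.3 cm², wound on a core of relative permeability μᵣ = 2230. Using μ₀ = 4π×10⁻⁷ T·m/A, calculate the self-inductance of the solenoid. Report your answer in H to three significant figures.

L ≈ 55.1 H

A = 15.3 cm² = 1.530×10^-3 m².
For a long solenoid, L = μ₀μᵣN²A/ℓ.
L = (4π×10⁻⁷)(2230)(3190)²(1.530×10^-3)/(0.792 m) = 55.09 H.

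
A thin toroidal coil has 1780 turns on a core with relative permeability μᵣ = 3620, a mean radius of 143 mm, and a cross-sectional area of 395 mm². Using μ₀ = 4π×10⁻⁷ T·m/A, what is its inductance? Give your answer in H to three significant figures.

L ≈ 6.34 H

For a thin toroid, L = μ₀μᵣN²A/(2πR).
L = (4π×10⁻⁷)(3620)(1780)²(3.950×10^-4) / (2π×0.143 m) = 6.336 H.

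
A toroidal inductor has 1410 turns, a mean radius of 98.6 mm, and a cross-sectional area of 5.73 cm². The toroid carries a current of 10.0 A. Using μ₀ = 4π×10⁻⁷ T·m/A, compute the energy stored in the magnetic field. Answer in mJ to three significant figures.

L = μ₀N²A/(2πR) = (4π×10⁻⁷)(1410)²(5.730×10^-4)/(2π×9.860×10^-2) = 2.311×10^-3 H.
U = ½LI² = ½(2.311×10^-3)(10.0)² = 0.1155 J.

U ≈ 116 mJ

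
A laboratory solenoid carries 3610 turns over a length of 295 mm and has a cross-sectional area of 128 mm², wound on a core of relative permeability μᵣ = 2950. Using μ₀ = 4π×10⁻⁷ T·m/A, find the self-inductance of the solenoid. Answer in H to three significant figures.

A = 128 mm² = 1.280×10^-4 m².
For a long solenoid, L = μ₀μᵣN²A/ℓ.
L = (4π×10⁻⁷)(2950)(3610)²(1.280×10^-4)/(0.295 m) = 20.96 H.

L ≈ 21.0 H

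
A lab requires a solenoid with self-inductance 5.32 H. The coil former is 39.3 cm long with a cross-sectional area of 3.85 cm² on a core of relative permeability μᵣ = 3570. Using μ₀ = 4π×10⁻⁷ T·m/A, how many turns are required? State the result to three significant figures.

N ≈ 1100 turns

A = 3.85 cm² = 3.850×10^-4 m².
From L = μ₀μᵣN²A/ℓ, N = √(Lℓ / (μ₀μᵣA)).
N = √[(5.32)(0.393) / ((4π×10⁻⁷)(3570)×3.850×10^-4)] = √(1.211×10^6) ≈ 1100.2.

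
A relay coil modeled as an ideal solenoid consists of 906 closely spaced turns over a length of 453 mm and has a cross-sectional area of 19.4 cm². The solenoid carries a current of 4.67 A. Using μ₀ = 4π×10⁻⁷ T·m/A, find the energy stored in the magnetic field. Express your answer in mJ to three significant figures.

U ≈ 48.2 mJ

A = 19.4 cm² = 1.940×10^-3 m².
L = μ₀N²A/ℓ = (4π×10⁻⁷)(906)²(1.940×10^-3)/(0.453) = 4.417×10^-3 H.
U = ½LI² = ½(4.417×10^-3)(4.67)² = 4.817×10^-2 J.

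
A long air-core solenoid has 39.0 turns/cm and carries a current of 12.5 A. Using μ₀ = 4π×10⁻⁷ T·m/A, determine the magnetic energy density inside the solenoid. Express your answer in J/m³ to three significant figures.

B = μ₀nI = (4π×10⁻⁷)(3.900×10^3)(12.5) = 6.126×10^-2 T.
u = B²/(2μ₀) = (6.126×10^-2)²/(2×4π×10⁻⁷) = 1.493×10^3 J/m³.

u ≈ 1490 J/m³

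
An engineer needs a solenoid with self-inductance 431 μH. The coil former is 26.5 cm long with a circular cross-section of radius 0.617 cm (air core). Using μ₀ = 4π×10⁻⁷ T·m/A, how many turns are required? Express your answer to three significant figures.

A = πr² = π(6.170×10^-3 m)² = 1.196×10^-4 m².
From L = μ₀N²A/ℓ, N = √(Lℓ / (μ₀A)).
N = √[(4.310×10^-4)(0.265) / ((4π×10⁻⁷)×1.196×10^-4)] = √(7.600×10^5) ≈ 871.8.

N ≈ 872 turns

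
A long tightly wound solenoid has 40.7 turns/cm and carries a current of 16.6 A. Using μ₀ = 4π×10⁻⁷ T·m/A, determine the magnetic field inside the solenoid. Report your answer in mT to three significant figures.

Inside a long solenoid, B = μ₀nI.
B = (4π×10⁻⁷)(4.070×10^3 m⁻¹)(16.6 A) = 8.490×10^-2 T.

B ≈ 84.9 mT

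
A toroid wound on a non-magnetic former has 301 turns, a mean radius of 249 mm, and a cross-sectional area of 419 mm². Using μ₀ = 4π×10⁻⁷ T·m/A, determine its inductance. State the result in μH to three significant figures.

For a thin toroid, L = μ₀N²A/(2πR).
L = (4π×10⁻⁷)(301)²(4.190×10^-4) / (2π×0.249 m) = 3.049×10^-5 H.

L ≈ 30.5 μH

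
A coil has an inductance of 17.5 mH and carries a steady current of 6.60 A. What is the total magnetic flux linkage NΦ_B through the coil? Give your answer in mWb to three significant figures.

From L = NΦ_B/I, the flux linkage is NΦ_B = LI.
NΦ_B = (1.750×10^-2 H)(6.60 A) = 0.1155 Wb.

NΦ_B ≈ 116 mWb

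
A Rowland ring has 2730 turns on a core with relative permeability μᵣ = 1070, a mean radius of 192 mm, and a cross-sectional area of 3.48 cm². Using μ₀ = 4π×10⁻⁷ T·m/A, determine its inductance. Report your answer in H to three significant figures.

For a thin toroid, L = μ₀μᵣN²A/(2πR).
L = (4π×10⁻⁷)(1070)(2730)²(3.480×10^-4) / (2π×0.192 m) = 2.891 H.

L ≈ 2.89 H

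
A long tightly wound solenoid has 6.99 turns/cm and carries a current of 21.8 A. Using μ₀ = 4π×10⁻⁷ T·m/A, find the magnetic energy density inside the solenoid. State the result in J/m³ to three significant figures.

u ≈ 146 J/m³

B = μ₀nI = (4π×10⁻⁷)(699)(21.8) = 1.9149×10^-2 T.
u = B²/(2μ₀) = (1.9149×10^-2)²/(2×4π×10⁻⁷) = 145.9 J/m³.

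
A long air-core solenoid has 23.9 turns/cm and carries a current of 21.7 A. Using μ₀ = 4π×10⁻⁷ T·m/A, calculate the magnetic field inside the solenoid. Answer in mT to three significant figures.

B ≈ 65.2 mT

Inside a long solenoid, B = μ₀nI.
B = (4π×10⁻⁷)(2.390×10^3 m⁻¹)(21.7 A) = 6.517×10^-2 T.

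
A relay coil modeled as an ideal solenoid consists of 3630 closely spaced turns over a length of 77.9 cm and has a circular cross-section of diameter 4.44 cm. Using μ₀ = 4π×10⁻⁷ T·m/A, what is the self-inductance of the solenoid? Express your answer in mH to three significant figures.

L ≈ 32.9 mH

A = π(d/2)² = π(2.220×10^-2 m)² = 1.548×10^-3 m².
For a long solenoid, L = μ₀N²A/ℓ.
L = (4π×10⁻⁷)(3630)²(1.548×10^-3)/(0.779 m) = 3.291×10^-2 H.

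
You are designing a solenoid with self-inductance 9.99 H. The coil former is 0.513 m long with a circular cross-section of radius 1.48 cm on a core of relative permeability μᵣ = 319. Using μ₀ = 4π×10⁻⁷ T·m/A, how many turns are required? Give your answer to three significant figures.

N ≈ 4310 turns

A = πr² = π(1.480×10^-2 m)² = 6.881×10^-4 m².
From L = μ₀μᵣN²A/ℓ, N = √(Lℓ / (μ₀μᵣA)).
N = √[(9.99)(0.513) / ((4π×10⁻⁷)(319)×6.881×10^-4)] = √(1.858×10^7) ≈ 4310.3.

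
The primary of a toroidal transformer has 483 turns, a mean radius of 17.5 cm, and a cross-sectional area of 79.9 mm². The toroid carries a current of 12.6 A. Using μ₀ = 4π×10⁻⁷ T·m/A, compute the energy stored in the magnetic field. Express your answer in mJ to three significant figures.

L = μ₀N²A/(2πR) = (4π×10⁻⁷)(483)²(7.990×10^-5)/(2π×0.175) = 2.130×10^-5 H.
U = ½LI² = ½(2.130×10^-5)(12.6)² = 1.691×10^-3 J.

U ≈ 1.69 mJ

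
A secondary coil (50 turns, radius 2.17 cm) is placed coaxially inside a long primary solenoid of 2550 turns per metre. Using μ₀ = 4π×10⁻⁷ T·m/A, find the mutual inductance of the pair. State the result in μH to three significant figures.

The outer solenoid produces a uniform field B₁ = μ₀n₁I₁ across the inner coil,
so the flux linkage is N₂Φ = N₂B₁A₂ = μ₀n₁N₂A₂·I₁, giving M = μ₀n₁N₂A₂.
A₂ = πr² = π(2.170×10^-2 m)² = 1.479×10^-3 m².
M = (4π×10⁻⁷)(2550)(50)(1.479×10^-3) = 2.370×10^-4 H.

M ≈ 237 μH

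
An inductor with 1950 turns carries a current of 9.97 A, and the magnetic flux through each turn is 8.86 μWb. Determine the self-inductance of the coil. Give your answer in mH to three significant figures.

Self-inductance is defined by L = NΦ_B/I (flux linkage over current).
L = (1950)(8.860×10^-6 Wb)/(9.97 A) = 1.733×10^-3 H.

L ≈ 1.73 mH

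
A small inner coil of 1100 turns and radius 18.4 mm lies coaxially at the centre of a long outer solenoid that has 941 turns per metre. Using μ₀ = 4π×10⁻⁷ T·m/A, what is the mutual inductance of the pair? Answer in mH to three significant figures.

The outer solenoid produces a uniform field B₁ = μ₀n₁I₁ across the inner coil,
so the flux linkage is N₂Φ = N₂B₁A₂ = μ₀n₁N₂A₂·I₁, giving M = μ₀n₁N₂A₂.
A₂ = πr² = π(1.840×10^-2 m)² = 1.064×10^-3 m².
M = (4π×10⁻⁷)(941)(1100)(1.064×10^-3) = 1.383×10^-3 H.

M ≈ 1.38 mH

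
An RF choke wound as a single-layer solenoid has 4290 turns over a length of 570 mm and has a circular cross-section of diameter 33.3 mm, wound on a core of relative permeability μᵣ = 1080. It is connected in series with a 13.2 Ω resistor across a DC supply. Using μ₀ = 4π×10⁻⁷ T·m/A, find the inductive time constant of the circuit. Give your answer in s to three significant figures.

A = π(d/2)² = π(1.665×10^-2 m)² = 8.709×10^-4 m².
L = μ₀μᵣN²A/ℓ = (4π×10⁻⁷)(1080)(4290)²(8.709×10^-4)/(0.57) = 38.16 H.
τ = L/R = (38.16)/(13.2) = 2.891 s.

τ ≈ 2.89 s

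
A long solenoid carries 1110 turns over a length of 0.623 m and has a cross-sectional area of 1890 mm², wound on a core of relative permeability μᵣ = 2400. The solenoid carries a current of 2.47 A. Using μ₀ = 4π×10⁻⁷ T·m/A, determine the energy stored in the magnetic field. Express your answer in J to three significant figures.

A = 1890 mm² = 1.890×10^-3 m².
L = μ₀μᵣN²A/ℓ = (4π×10⁻⁷)(2400)(1110)²(1.890×10^-3)/(0.623) = 11.27 H.
U = ½LI² = ½(11.27)(2.47)² = 34.39 J.

U ≈ 34.4 J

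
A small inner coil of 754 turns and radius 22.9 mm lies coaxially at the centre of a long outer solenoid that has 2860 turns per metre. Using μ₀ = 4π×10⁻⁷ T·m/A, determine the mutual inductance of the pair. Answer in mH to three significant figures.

M ≈ 4.46 mH

The outer solenoid produces a uniform field B₁ = μ₀n₁I₁ across the inner coil,
so the flux linkage is N₂Φ = N₂B₁A₂ = μ₀n₁N₂A₂·I₁, giving M = μ₀n₁N₂A₂.
A₂ = πr² = π(2.290×10^-2 m)² = 1.647×10^-3 m².
M = (4π×10⁻⁷)(2860)(754)(1.647×10^-3) = 4.464×10^-3 H.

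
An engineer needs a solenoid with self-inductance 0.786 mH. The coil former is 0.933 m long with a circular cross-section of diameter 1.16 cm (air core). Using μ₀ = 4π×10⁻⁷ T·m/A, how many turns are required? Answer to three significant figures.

A = π(d/2)² = π(5.800×10^-3 m)² = 1.057×10^-4 m².
From L = μ₀N²A/ℓ, N = √(Lℓ / (μ₀A)).
N = √[(7.860×10^-4)(0.933) / ((4π×10⁻⁷)×1.057×10^-4)] = √(5.522×10^6) ≈ 2349.9.

N ≈ 2350 turns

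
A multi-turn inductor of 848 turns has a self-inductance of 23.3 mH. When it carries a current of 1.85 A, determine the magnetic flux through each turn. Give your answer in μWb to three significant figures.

Φ_B ≈ 50.8 μWb

From L = NΦ_B/I, the flux per turn is Φ_B = LI/N.
Φ_B = (2.330×10^-2 H)(1.85 A)/848 = 5.083×10^-5 Wb.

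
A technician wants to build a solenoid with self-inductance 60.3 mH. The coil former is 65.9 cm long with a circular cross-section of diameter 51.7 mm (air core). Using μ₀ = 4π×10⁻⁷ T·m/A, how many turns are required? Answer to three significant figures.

N ≈ 3880 turns

A = π(d/2)² = π(2.585×10^-2 m)² = 2.099×10^-3 m².
From L = μ₀N²A/ℓ, N = √(Lℓ / (μ₀A)).
N = √[(6.030×10^-2)(0.659) / ((4π×10⁻⁷)×2.099×10^-3)] = √(1.506×10^7) ≈ 3881.2.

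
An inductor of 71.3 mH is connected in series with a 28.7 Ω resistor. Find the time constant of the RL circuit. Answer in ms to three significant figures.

τ ≈ 2.48 ms

τ = L/R = (7.130×10^-2 H)/(28.7 Ω) = 2.484×10^-3 s.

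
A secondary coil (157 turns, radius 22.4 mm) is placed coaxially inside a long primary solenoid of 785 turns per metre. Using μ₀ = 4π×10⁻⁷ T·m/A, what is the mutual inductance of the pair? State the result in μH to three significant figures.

M ≈ 244 μH

The outer solenoid produces a uniform field B₁ = μ₀n₁I₁ across the inner coil,
so the flux linkage is N₂Φ = N₂B₁A₂ = μ₀n₁N₂A₂·I₁, giving M = μ₀n₁N₂A₂.
A₂ = πr² = π(2.240×10^-2 m)² = 1.576×10^-3 m².
M = (4π×10⁻⁷)(785)(157)(1.576×10^-3) = 2.441×10^-4 H.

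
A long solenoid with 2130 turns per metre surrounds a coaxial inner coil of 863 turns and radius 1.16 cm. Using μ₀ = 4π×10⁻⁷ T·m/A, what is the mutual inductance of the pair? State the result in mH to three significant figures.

The outer solenoid produces a uniform field B₁ = μ₀n₁I₁ across the inner coil,
so the flux linkage is N₂Φ = N₂B₁A₂ = μ₀n₁N₂A₂·I₁, giving M = μ₀n₁N₂A₂.
A₂ = πr² = π(1.160×10^-2 m)² = 4.227×10^-4 m².
M = (4π×10⁻⁷)(2130)(863)(4.227×10^-4) = 9.7649×10^-4 H.

M ≈ 0.976 mH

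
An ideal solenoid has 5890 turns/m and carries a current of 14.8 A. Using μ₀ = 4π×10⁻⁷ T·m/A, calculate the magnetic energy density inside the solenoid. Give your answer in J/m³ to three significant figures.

u ≈ 4770 J/m³

B = μ₀nI = (4π×10⁻⁷)(5.890×10^3)(14.8) = 0.1095 T.
u = B²/(2μ₀) = (0.1095)²/(2×4π×10⁻⁷) = 4.7746×10^3 J/m³.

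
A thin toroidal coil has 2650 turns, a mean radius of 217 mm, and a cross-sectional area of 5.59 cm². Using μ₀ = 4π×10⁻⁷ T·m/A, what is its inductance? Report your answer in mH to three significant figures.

For a thin toroid, L = μ₀N²A/(2πR).
L = (4π×10⁻⁷)(2650)²(5.590×10^-4) / (2π×0.217 m) = 3.618×10^-3 H.

L ≈ 3.62 mH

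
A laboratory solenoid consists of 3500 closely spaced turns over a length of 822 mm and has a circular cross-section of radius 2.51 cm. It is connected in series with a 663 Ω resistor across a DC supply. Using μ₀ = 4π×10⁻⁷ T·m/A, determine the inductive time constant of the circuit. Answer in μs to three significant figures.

A = πr² = π(2.510×10^-2 m)² = 1.979×10^-3 m².
L = μ₀N²A/ℓ = (4π×10⁻⁷)(3500)²(1.979×10^-3)/(0.822) = 3.707×10^-2 H.
τ = L/R = (3.707×10^-2)/(663) = 5.591×10^-5 s.

τ ≈ 55.9 μs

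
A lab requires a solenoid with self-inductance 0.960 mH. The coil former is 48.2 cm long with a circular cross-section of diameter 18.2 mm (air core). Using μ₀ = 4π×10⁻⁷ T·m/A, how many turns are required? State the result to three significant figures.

A = π(d/2)² = π(9.100×10^-3 m)² = 2.602×10^-4 m².
From L = μ₀N²A/ℓ, N = √(Lℓ / (μ₀A)).
N = √[(9.600×10^-4)(0.482) / ((4π×10⁻⁷)×2.602×10^-4)] = √(1.415×10^6) ≈ 1189.7.

N ≈ 1190 turns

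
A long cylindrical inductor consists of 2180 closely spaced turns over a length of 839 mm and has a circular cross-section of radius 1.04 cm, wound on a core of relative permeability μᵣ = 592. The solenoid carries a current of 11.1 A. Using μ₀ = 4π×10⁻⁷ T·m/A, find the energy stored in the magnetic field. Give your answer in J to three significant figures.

A = πr² = π(1.040×10^-2 m)² = 3.398×10^-4 m².
L = μ₀μᵣN²A/ℓ = (4π×10⁻⁷)(592)(2180)²(3.398×10^-4)/(0.839) = 1.432 H.
U = ½LI² = ½(1.432)(11.1)² = 88.21 J.

U ≈ 88.2 J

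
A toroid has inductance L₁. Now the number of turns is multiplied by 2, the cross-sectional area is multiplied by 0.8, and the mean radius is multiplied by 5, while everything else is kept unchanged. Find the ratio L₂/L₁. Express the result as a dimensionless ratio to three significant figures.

L₂/L₁ = 0.640

For a toroid, L ∝ μᵣN²A/R.
L₂/L₁ = (2)^2 × (0.8) × (5)^-1 = 0.640.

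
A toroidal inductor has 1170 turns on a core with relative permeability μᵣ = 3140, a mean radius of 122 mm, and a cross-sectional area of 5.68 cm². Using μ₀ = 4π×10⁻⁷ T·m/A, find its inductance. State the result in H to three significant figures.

For a thin toroid, L = μ₀μᵣN²A/(2πR).
L = (4π×10⁻⁷)(3140)(1170)²(5.680×10^-4) / (2π×0.122 m) = 4.002 H.

L ≈ 4.00 H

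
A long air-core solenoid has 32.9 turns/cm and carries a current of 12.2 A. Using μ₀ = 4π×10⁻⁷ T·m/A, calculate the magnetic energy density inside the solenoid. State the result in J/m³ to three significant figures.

B = μ₀nI = (4π×10⁻⁷)(3.290×10^3)(12.2) = 5.044×10^-2 T.
u = B²/(2μ₀) = (5.044×10^-2)²/(2×4π×10⁻⁷) = 1.012×10^3 J/m³.

u ≈ 1010 J/m³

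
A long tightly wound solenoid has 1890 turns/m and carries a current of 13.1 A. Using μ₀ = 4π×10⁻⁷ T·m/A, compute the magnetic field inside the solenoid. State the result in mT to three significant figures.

B ≈ 31.1 mT

Inside a long solenoid, B = μ₀nI.
B = (4π×10⁻⁷)(1.890×10^3 m⁻¹)(13.1 A) = 3.111×10^-2 T.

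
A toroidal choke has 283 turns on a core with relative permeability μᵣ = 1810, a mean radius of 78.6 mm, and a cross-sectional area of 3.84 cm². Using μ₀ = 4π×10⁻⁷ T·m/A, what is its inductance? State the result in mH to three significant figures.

L ≈ 142 mH

For a thin toroid, L = μ₀μᵣN²A/(2πR).
L = (4π×10⁻⁷)(1810)(283)²(3.840×10^-4) / (2π×7.860×10^-2 m) = 0.1416 H.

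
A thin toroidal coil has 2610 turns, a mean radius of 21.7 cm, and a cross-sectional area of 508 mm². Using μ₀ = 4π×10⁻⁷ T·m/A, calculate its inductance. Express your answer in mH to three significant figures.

L ≈ 3.19 mH

For a thin toroid, L = μ₀N²A/(2πR).
L = (4π×10⁻⁷)(2610)²(5.080×10^-4) / (2π×0.217 m) = 3.189×10^-3 H.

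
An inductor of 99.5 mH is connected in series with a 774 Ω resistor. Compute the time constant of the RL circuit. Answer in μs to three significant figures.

τ = L/R = (9.950×10^-2 H)/(774 Ω) = 1.286×10^-4 s.

τ ≈ 129 μs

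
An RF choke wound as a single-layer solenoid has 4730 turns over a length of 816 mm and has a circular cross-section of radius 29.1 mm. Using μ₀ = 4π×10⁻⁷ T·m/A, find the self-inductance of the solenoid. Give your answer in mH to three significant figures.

L ≈ 91.7 mH

A = πr² = π(2.910×10^-2 m)² = 2.660×10^-3 m².
For a long solenoid, L = μ₀N²A/ℓ.
L = (4π×10⁻⁷)(4730)²(2.660×10^-3)/(0.816 m) = 9.166×10^-2 H.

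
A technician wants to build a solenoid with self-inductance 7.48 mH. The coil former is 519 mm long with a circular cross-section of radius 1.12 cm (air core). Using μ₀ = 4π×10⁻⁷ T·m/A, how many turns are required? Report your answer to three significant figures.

A = πr² = π(1.120×10^-2 m)² = 3.941×10^-4 m².
From L = μ₀N²A/ℓ, N = √(Lℓ / (μ₀A)).
N = √[(7.480×10^-3)(0.519) / ((4π×10⁻⁷)×3.941×10^-4)] = √(7.839×10^6) ≈ 2799.9.

N ≈ 2800 turns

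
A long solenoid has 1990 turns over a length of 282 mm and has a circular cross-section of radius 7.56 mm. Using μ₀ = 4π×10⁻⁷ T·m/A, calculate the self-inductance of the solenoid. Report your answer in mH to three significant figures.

L ≈ 3.17 mH

A = πr² = π(7.560×10^-3 m)² = 1.796×10^-4 m².
For a long solenoid, L = μ₀N²A/ℓ.
L = (4π×10⁻⁷)(1990)²(1.796×10^-4)/(0.282 m) = 3.169×10^-3 H.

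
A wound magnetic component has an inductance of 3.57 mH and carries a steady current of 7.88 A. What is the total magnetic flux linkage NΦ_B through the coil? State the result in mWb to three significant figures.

NΦ_B ≈ 28.1 mWb

From L = NΦ_B/I, the flux linkage is NΦ_B = LI.
NΦ_B = (3.570×10^-3 H)(7.88 A) = 2.813×10^-2 Wb.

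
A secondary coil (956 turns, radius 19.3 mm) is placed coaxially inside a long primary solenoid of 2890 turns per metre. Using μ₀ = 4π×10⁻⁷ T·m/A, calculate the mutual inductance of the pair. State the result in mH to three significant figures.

M ≈ 4.06 mH

The outer solenoid produces a uniform field B₁ = μ₀n₁I₁ across the inner coil,
so the flux linkage is N₂Φ = N₂B₁A₂ = μ₀n₁N₂A₂·I₁, giving M = μ₀n₁N₂A₂.
A₂ = πr² = π(1.930×10^-2 m)² = 1.170×10^-3 m².
M = (4π×10⁻⁷)(2890)(956)(1.170×10^-3) = 4.063×10^-3 H.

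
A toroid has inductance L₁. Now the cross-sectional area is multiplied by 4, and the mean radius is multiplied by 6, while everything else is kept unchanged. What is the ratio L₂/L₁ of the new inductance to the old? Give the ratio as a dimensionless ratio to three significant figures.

L₂/L₁ = 0.667

For a toroid, L ∝ μᵣN²A/R.
L₂/L₁ = (4) × (6)^-1 = 0.667.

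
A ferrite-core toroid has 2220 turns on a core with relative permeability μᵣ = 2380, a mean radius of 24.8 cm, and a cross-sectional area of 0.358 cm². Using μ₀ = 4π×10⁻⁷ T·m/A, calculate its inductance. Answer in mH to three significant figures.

For a thin toroid, L = μ₀μᵣN²A/(2πR).
L = (4π×10⁻⁷)(2380)(2220)²(3.580×10^-5) / (2π×0.248 m) = 0.3386 H.

L ≈ 339 mH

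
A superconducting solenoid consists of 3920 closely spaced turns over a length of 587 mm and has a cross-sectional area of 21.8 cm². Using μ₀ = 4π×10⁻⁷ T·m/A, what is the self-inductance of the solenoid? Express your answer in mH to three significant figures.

L ≈ 71.7 mH

A = 21.8 cm² = 2.180×10^-3 m².
For a long solenoid, L = μ₀N²A/ℓ.
L = (4π×10⁻⁷)(3920)²(2.180×10^-3)/(0.587 m) = 7.171×10^-2 H.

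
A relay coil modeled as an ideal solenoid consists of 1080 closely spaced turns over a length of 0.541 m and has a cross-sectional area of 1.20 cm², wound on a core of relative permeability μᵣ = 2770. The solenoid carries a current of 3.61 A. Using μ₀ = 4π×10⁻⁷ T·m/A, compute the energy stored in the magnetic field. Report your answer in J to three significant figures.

U ≈ 5.87 J

A = 1.20 cm² = 1.200×10^-4 m².
L = μ₀μᵣN²A/ℓ = (4π×10⁻⁷)(2770)(1080)²(1.200×10^-4)/(0.541) = 0.9006 H.
U = ½LI² = ½(0.9006)(3.61)² = 5.868 J.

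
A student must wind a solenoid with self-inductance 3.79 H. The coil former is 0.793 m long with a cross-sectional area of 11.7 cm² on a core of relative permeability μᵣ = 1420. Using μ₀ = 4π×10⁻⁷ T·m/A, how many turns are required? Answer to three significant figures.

N ≈ 1200 turns

A = 11.7 cm² = 1.170×10^-3 m².
From L = μ₀μᵣN²A/ℓ, N = √(Lℓ / (μ₀μᵣA)).
N = √[(3.79)(0.793) / ((4π×10⁻⁷)(1420)×1.170×10^-3)] = √(1.440×10^6) ≈ 1199.8.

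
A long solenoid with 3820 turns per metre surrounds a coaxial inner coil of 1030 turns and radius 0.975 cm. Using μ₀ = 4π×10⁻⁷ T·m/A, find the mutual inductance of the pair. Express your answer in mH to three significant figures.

The outer solenoid produces a uniform field B₁ = μ₀n₁I₁ across the inner coil,
so the flux linkage is N₂Φ = N₂B₁A₂ = μ₀n₁N₂A₂·I₁, giving M = μ₀n₁N₂A₂.
A₂ = πr² = π(9.750×10^-3 m)² = 2.986×10^-4 m².
M = (4π×10⁻⁷)(3820)(1030)(2.986×10^-4) = 1.477×10^-3 H.

M ≈ 1.48 mH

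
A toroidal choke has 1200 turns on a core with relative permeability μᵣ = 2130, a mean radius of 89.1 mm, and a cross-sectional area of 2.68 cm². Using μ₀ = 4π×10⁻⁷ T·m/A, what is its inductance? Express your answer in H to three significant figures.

For a thin toroid, L = μ₀μᵣN²A/(2πR).
L = (4π×10⁻⁷)(2130)(1200)²(2.680×10^-4) / (2π×8.910×10^-2 m) = 1.845 H.

L ≈ 1.85 H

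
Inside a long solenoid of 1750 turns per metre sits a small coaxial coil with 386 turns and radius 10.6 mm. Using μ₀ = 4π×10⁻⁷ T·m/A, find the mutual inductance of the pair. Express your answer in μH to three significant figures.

The outer solenoid produces a uniform field B₁ = μ₀n₁I₁ across the inner coil,
so the flux linkage is N₂Φ = N₂B₁A₂ = μ₀n₁N₂A₂·I₁, giving M = μ₀n₁N₂A₂.
A₂ = πr² = π(1.060×10^-2 m)² = 3.530×10^-4 m².
M = (4π×10⁻⁷)(1750)(386)(3.530×10^-4) = 2.996×10^-4 H.

M ≈ 300 μH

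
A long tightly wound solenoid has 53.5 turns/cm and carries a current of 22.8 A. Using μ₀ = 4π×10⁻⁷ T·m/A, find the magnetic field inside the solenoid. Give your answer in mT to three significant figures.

B ≈ 153 mT

Inside a long solenoid, B = μ₀nI.
B = (4π×10⁻⁷)(5.350×10^3 m⁻¹)(22.8 A) = 0.1533 T.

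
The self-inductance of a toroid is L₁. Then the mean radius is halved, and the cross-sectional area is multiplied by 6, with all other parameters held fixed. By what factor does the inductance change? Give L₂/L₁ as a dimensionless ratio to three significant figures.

L₂/L₁ = 12.0

For a toroid, L ∝ μᵣN²A/R.
L₂/L₁ = (0.5)^-1 × (6) = 12.0.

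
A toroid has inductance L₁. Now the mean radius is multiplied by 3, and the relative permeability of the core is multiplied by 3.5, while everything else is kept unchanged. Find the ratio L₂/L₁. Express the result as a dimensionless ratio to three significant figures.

For a toroid, L ∝ μᵣN²A/R.
L₂/L₁ = (3)^-1 × (3.5) = 1.17.

L₂/L₁ = 1.17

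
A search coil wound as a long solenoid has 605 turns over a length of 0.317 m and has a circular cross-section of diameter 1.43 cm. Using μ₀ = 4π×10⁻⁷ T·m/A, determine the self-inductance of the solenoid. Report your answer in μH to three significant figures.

A = π(d/2)² = π(7.150×10^-3 m)² = 1.606×10^-4 m².
For a long solenoid, L = μ₀N²A/ℓ.
L = (4π×10⁻⁷)(605)²(1.606×10^-4)/(0.317 m) = 2.330×10^-4 H.

L ≈ 233 μH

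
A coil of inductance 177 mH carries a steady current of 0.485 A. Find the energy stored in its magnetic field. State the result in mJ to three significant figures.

U ≈ 20.8 mJ

Stored magnetic energy: U = ½LI².
U = ½(0.177 H)(0.485 A)² = 2.082×10^-2 J.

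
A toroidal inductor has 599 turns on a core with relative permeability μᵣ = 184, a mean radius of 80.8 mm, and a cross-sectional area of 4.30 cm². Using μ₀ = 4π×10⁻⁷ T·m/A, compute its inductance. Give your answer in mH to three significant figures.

For a thin toroid, L = μ₀μᵣN²A/(2πR).
L = (4π×10⁻⁷)(184)(599)²(4.300×10^-4) / (2π×8.080×10^-2 m) = 7.027×10^-2 H.

L ≈ 70.3 mH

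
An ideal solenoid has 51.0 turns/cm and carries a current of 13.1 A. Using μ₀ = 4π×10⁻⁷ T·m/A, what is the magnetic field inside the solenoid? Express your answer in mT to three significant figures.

Inside a long solenoid, B = μ₀nI.
B = (4π×10⁻⁷)(5.100×10^3 m⁻¹)(13.1 A) = 8.396×10^-2 T.

B ≈ 84.0 mT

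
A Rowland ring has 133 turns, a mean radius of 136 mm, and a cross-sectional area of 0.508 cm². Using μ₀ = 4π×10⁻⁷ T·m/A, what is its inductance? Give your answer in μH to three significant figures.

L ≈ 1.32 μH

For a thin toroid, L = μ₀N²A/(2πR).
L = (4π×10⁻⁷)(133)²(5.080×10^-5) / (2π×0.136 m) = 1.321×10^-6 H.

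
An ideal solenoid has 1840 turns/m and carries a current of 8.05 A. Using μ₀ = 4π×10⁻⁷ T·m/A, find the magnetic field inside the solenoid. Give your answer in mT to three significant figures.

Inside a long solenoid, B = μ₀nI.
B = (4π×10⁻⁷)(1.840×10^3 m⁻¹)(8.05 A) = 1.861×10^-2 T.

B ≈ 18.6 mT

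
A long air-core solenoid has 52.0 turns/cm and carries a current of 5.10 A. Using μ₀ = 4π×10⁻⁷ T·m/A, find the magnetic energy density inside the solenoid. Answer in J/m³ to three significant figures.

u ≈ 442 J/m³

B = μ₀nI = (4π×10⁻⁷)(5.200×10^3)(5.10) = 3.333×10^-2 T.
u = B²/(2μ₀) = (3.333×10^-2)²/(2×4π×10⁻⁷) = 441.9 J/m³.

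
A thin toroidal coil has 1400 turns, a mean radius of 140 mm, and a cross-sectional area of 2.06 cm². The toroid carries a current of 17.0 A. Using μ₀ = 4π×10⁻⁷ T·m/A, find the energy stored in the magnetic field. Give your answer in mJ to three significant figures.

L = μ₀N²A/(2πR) = (4π×10⁻⁷)(1400)²(2.060×10^-4)/(2π×0.14) = 5.768×10^-4 H.
U = ½LI² = ½(5.768×10^-4)(17.0)² = 8.3348×10^-2 J.

U ≈ 83.3 mJ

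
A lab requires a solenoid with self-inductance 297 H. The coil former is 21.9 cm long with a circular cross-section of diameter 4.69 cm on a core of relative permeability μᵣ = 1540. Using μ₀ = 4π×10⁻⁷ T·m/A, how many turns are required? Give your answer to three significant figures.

A = π(d/2)² = π(2.345×10^-2 m)² = 1.728×10^-3 m².
From L = μ₀μᵣN²A/ℓ, N = √(Lℓ / (μ₀μᵣA)).
N = √[(297)(0.219) / ((4π×10⁻⁷)(1540)×1.728×10^-3)] = √(1.946×10^7) ≈ 4410.8.

N ≈ 4410 turns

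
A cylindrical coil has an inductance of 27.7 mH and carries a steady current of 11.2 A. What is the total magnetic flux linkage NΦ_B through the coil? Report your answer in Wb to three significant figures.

From L = NΦ_B/I, the flux linkage is NΦ_B = LI.
NΦ_B = (2.770×10^-2 H)(11.2 A) = 0.3102 Wb.

NΦ_B ≈ 0.310 Wb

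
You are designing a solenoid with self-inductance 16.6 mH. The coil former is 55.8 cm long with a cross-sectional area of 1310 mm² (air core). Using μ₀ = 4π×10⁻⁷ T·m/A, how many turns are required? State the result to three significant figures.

A = 1310 mm² = 1.310×10^-3 m².
From L = μ₀N²A/ℓ, N = √(Lℓ / (μ₀A)).
N = √[(1.660×10^-2)(0.558) / ((4π×10⁻⁷)×1.310×10^-3)] = √(5.627×10^6) ≈ 2372.1.

N ≈ 2370 turns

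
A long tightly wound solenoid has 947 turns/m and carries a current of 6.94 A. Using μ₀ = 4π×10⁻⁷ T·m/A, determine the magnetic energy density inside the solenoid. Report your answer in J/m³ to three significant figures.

B = μ₀nI = (4π×10⁻⁷)(947)(6.94) = 8.259×10^-3 T.
u = B²/(2μ₀) = (8.259×10^-3)²/(2×4π×10⁻⁷) = 27.14 J/m³.

u ≈ 27.1 J/m³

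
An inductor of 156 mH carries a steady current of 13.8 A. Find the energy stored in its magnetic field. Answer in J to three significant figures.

Stored magnetic energy: U = ½LI².
U = ½(0.156 H)(13.8 A)² = 14.85 J.

U ≈ 14.9 J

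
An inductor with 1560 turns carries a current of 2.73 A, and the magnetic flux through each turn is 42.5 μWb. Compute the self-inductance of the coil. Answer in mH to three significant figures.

Self-inductance is defined by L = NΦ_B/I (flux linkage over current).
L = (1560)(4.250×10^-5 Wb)/(2.73 A) = 2.429×10^-2 H.

L ≈ 24.3 mH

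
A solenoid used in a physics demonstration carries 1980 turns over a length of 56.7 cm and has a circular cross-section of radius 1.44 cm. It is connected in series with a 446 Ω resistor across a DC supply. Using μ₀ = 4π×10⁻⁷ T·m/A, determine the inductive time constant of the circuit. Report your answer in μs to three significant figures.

A = πr² = π(1.440×10^-2 m)² = 6.514×10^-4 m².
L = μ₀N²A/ℓ = (4π×10⁻⁷)(1980)²(6.514×10^-4)/(0.567) = 5.660×10^-3 H.
τ = L/R = (5.660×10^-3)/(446) = 1.269×10^-5 s.

τ ≈ 12.7 μs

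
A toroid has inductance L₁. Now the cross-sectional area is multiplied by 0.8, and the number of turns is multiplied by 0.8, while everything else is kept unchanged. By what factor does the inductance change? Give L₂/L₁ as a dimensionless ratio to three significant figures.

L₂/L₁ = 0.512

For a toroid, L ∝ μᵣN²A/R.
L₂/L₁ = (0.8) × (0.8)^2 = 0.512.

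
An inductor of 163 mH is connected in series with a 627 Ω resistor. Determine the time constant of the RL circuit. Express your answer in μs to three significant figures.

τ = L/R = (0.163 H)/(627 Ω) = 2.600×10^-4 s.

τ ≈ 260 μs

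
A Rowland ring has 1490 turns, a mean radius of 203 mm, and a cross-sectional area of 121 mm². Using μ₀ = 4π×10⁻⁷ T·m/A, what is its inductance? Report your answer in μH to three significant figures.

L ≈ 265 μH

For a thin toroid, L = μ₀N²A/(2πR).
L = (4π×10⁻⁷)(1490)²(1.210×10^-4) / (2π×0.203 m) = 2.647×10^-4 H.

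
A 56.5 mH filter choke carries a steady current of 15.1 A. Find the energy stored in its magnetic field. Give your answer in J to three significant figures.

Stored magnetic energy: U = ½LI².
U = ½(5.650×10^-2 H)(15.1 A)² = 6.441 J.

U ≈ 6.44 J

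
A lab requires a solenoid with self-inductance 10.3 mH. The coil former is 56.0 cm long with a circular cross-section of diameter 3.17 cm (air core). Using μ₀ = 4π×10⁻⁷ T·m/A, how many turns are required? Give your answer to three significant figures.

A = π(d/2)² = π(1.585×10^-2 m)² = 7.892×10^-4 m².
From L = μ₀N²A/ℓ, N = √(Lℓ / (μ₀A)).
N = √[(1.030×10^-2)(0.56) / ((4π×10⁻⁷)×7.892×10^-4)] = √(5.816×10^6) ≈ 2411.6.

N ≈ 2410 turns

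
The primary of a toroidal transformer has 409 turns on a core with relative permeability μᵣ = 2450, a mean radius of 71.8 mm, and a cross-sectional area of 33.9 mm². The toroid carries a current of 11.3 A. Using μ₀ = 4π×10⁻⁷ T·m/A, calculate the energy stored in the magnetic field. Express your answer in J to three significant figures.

U ≈ 2.47 J

L = μ₀μᵣN²A/(2πR) = (4π×10⁻⁷)(2450)(409)²(3.390×10^-5)/(2π×7.180×10^-2) = 3.870×10^-2 H.
U = ½LI² = ½(3.870×10^-2)(11.3)² = 2.471 J.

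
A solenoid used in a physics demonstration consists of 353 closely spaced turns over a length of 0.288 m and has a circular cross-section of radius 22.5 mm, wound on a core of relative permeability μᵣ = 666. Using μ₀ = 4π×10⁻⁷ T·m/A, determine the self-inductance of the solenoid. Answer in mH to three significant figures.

A = πr² = π(2.250×10^-2 m)² = 1.590×10^-3 m².
For a long solenoid, L = μ₀μᵣN²A/ℓ.
L = (4π×10⁻⁷)(666)(353)²(1.590×10^-3)/(0.288 m) = 0.5759 H.

L ≈ 576 mH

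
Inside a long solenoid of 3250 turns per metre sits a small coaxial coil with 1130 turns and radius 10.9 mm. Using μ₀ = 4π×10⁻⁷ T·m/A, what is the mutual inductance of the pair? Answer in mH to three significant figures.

M ≈ 1.72 mH

The outer solenoid produces a uniform field B₁ = μ₀n₁I₁ across the inner coil,
so the flux linkage is N₂Φ = N₂B₁A₂ = μ₀n₁N₂A₂·I₁, giving M = μ₀n₁N₂A₂.
A₂ = πr² = π(1.090×10^-2 m)² = 3.733×10^-4 m².
M = (4π×10⁻⁷)(3250)(1130)(3.733×10^-4) = 1.723×10^-3 H.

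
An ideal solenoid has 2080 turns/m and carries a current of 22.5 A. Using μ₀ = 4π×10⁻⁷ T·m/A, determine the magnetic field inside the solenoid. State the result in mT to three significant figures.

B ≈ 58.8 mT

Inside a long solenoid, B = μ₀nI.
B = (4π×10⁻⁷)(2.080×10^3 m⁻¹)(22.5 A) = 5.881×10^-2 T.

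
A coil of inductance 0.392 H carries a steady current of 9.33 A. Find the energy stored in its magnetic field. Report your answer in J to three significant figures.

Stored magnetic energy: U = ½LI².
U = ½(0.392 H)(9.33 A)² = 17.06 J.

U ≈ 17.1 J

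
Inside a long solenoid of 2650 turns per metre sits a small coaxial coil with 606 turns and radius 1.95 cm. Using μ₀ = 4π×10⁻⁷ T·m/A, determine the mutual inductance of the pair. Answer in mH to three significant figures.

M ≈ 2.41 mH

The outer solenoid produces a uniform field B₁ = μ₀n₁I₁ across the inner coil,
so the flux linkage is N₂Φ = N₂B₁A₂ = μ₀n₁N₂A₂·I₁, giving M = μ₀n₁N₂A₂.
A₂ = πr² = π(1.950×10^-2 m)² = 1.1946×10^-3 m².
M = (4π×10⁻⁷)(2650)(606)(1.1946×10^-3) = 2.411×10^-3 H.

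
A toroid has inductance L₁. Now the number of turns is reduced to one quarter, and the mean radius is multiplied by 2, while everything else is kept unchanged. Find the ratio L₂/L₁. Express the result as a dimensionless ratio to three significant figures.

L₂/L₁ = 0.0313

For a toroid, L ∝ μᵣN²A/R.
L₂/L₁ = (0.25)^2 × (2)^-1 = 0.0313.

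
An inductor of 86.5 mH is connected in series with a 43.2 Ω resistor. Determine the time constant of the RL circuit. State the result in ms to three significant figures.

τ ≈ 2.00 ms

τ = L/R = (8.650×10^-2 H)/(43.2 Ω) = 2.002×10^-3 s.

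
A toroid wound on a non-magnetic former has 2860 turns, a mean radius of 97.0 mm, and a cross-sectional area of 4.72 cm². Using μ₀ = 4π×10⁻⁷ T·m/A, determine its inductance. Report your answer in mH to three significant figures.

L ≈ 7.96 mH

For a thin toroid, L = μ₀N²A/(2πR).
L = (4π×10⁻⁷)(2860)²(4.720×10^-4) / (2π×9.700×10^-2 m) = 7.960×10^-3 H.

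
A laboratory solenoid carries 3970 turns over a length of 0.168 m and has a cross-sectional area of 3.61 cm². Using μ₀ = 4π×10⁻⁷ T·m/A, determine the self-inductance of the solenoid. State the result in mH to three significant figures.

L ≈ 42.6 mH

A = 3.61 cm² = 3.610×10^-4 m².
For a long solenoid, L = μ₀N²A/ℓ.
L = (4π×10⁻⁷)(3970)²(3.610×10^-4)/(0.168 m) = 4.256×10^-2 H.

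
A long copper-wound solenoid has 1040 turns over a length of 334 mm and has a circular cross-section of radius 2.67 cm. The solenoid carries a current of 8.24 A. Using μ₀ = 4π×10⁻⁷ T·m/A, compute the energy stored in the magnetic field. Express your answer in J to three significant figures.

U ≈ 0.309 J

A = πr² = π(2.670×10^-2 m)² = 2.240×10^-3 m².
L = μ₀N²A/ℓ = (4π×10⁻⁷)(1040)²(2.240×10^-3)/(0.334) = 9.114×10^-3 H.
U = ½LI² = ½(9.114×10^-3)(8.24)² = 0.3094 J.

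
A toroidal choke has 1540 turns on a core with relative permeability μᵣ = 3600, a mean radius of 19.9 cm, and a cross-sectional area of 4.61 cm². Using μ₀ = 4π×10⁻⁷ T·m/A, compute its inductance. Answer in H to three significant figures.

L ≈ 3.96 H

For a thin toroid, L = μ₀μᵣN²A/(2πR).
L = (4π×10⁻⁷)(3600)(1540)²(4.610×10^-4) / (2π×0.199 m) = 3.956 H.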